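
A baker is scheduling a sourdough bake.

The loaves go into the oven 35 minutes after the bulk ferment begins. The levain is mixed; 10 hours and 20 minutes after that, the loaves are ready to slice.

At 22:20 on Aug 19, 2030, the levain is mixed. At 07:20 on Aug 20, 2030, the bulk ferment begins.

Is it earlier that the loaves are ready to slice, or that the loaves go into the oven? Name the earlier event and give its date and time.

The loaves go into the oven — 07:55 on Aug 20, 2030

The levain is mixed: 22:20 Aug 19, 2030.
The loaves are ready to slice: 22:20 Aug 19, 2030 + 10h20m = 08:40 Aug 20, 2030.
The bulk ferment begins: 07:20 Aug 20, 2030.
The loaves go into the oven: 07:20 Aug 20, 2030 + 35m = 07:55 Aug 20, 2030.
Comparing: the loaves are ready to slice at 08:40 Aug 20, 2030 vs the loaves go into the oven at 07:55 Aug 20, 2030. Earlier: the loaves go into the oven.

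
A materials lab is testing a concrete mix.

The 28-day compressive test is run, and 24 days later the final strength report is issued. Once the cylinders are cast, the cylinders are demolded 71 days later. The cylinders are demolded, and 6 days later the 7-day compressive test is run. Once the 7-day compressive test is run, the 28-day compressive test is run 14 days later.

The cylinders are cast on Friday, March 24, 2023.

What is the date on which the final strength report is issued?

The cylinders are cast: Mar 24, 2023.
The cylinders are demolded: Mar 24, 2023 + 71 days = Jun 3, 2023.
The 7-day compressive test is run: Jun 3, 2023 + 6 days = Jun 9, 2023.
The 28-day compressive test is run: Jun 9, 2023 + 14 days = Jun 23, 2023.
The final strength report is issued: Jun 23, 2023 + 24 days = Jul 17, 2023.

Monday, July 17, 2023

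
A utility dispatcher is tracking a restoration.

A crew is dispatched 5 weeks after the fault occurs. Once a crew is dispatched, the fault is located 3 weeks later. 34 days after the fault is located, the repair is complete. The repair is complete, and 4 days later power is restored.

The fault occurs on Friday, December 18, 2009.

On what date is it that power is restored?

Monday, March 22, 2010

The fault occurs: Dec 18, 2009.
A crew is dispatched: Dec 18, 2009 + 5 weeks = Jan 22, 2010.
The fault is located: Jan 22, 2010 + 3 weeks = Feb 12, 2010.
The repair is complete: Feb 12, 2010 + 34 days = Mar 18, 2010.
Power is restored: Mar 18, 2010 + 4 days = Mar 22, 2010.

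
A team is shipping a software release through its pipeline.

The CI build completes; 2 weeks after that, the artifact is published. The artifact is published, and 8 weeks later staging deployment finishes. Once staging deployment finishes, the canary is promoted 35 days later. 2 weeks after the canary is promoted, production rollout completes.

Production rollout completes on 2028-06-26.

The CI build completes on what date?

2028-02-28

Production rollout completes: Jun 26, 2028.
The canary is promoted: Jun 26, 2028 − 2 weeks = Jun 12, 2028.
Staging deployment finishes: Jun 12, 2028 − 35 days = May 8, 2028.
The artifact is published: May 8, 2028 − 8 weeks = Mar 13, 2028.
The CI build completes: Mar 13, 2028 − 2 weeks = Feb 28, 2028.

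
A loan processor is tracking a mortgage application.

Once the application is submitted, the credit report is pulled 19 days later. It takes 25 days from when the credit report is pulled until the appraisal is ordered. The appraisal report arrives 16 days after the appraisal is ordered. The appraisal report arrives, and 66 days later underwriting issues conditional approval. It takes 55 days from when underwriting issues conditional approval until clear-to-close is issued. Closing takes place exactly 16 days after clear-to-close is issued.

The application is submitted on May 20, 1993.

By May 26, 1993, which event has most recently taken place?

The application is submitted

The application is submitted: May 20, 1993.
The credit report is pulled: May 20, 1993 + 19 days = Jun 8, 1993.
The appraisal is ordered: Jun 8, 1993 + 25 days = Jul 3, 1993.
The appraisal report arrives: Jul 3, 1993 + 16 days = Jul 19, 1993.
Underwriting issues conditional approval: Jul 19, 1993 + 66 days = Sep 23, 1993.
Clear-to-close is issued: Sep 23, 1993 + 55 days = Nov 17, 1993.
Closing takes place: Nov 17, 1993 + 16 days = Dec 3, 1993.
May 26, 1993 falls between when the application is submitted (May 20, 1993) and when the credit report is pulled (Jun 8, 1993).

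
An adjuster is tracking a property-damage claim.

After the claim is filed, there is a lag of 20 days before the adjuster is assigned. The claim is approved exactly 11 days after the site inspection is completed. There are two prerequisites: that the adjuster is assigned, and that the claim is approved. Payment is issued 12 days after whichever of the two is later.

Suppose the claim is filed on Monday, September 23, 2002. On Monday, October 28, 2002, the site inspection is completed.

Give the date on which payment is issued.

Wednesday, November 20, 2002

The claim is filed: Sep 23, 2002.
The adjuster is assigned: Sep 23, 2002 + 20 days = Oct 13, 2002.
The site inspection is completed: Oct 28, 2002.
The claim is approved: Oct 28, 2002 + 11 days = Nov 8, 2002.
Both prerequisites met — the adjuster is assigned (Oct 13, 2002), the claim is approved (Nov 8, 2002); the later is Nov 8, 2002.
Payment is issued: Nov 8, 2002 + 12 days = Nov 20, 2002.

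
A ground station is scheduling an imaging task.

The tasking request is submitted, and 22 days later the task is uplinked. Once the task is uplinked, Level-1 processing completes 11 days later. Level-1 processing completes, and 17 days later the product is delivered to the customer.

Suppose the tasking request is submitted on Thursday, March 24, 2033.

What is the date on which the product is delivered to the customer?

Friday, May 13, 2033

The tasking request is submitted: Mar 24, 2033.
The task is uplinked: Mar 24, 2033 + 22 days = Apr 15, 2033.
Level-1 processing completes: Apr 15, 2033 + 11 days = Apr 26, 2033.
The product is delivered to the customer: Apr 26, 2033 + 17 days = May 13, 2033.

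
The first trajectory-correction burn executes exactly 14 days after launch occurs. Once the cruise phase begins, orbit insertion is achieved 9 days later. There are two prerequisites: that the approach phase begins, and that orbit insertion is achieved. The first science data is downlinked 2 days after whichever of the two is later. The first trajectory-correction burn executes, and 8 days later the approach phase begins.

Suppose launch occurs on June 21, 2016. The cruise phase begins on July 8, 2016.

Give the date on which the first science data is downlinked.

Launch occurs: Jun 21, 2016.
The first trajectory-correction burn executes: Jun 21, 2016 + 14 days = Jul 5, 2016.
The approach phase begins: Jul 5, 2016 + 8 days = Jul 13, 2016.
The cruise phase begins: Jul 8, 2016.
Orbit insertion is achieved: Jul 8, 2016 + 9 days = Jul 17, 2016.
Both prerequisites met — the approach phase begins (Jul 13, 2016), orbit insertion is achieved (Jul 17, 2016); the later is Jul 17, 2016.
The first science data is downlinked: Jul 17, 2016 + 2 days = Jul 19, 2016.

July 19, 2016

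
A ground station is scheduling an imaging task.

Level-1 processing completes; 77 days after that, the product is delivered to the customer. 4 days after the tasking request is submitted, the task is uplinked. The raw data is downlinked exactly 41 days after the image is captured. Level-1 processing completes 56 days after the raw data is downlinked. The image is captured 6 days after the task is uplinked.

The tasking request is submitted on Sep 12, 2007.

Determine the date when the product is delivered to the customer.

The tasking request is submitted: Sep 12, 2007.
The task is uplinked: Sep 12, 2007 + 4 days = Sep 16, 2007.
The image is captured: Sep 16, 2007 + 6 days = Sep 22, 2007.
The raw data is downlinked: Sep 22, 2007 + 41 days = Nov 2, 2007.
Level-1 processing completes: Nov 2, 2007 + 56 days = Dec 28, 2007.
The product is delivered to the customer: Dec 28, 2007 + 77 days = Mar 14, 2008.

Mar 14, 2008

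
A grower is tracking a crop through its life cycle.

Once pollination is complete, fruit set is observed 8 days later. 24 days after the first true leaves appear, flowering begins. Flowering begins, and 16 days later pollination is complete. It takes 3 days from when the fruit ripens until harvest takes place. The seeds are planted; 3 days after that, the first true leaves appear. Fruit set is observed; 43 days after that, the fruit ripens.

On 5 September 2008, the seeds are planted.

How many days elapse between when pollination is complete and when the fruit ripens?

Causal path: pollination is complete → fruit set is observed → the fruit ripens.
Total delay along the path: 8 + 43 = 51 days.

51 days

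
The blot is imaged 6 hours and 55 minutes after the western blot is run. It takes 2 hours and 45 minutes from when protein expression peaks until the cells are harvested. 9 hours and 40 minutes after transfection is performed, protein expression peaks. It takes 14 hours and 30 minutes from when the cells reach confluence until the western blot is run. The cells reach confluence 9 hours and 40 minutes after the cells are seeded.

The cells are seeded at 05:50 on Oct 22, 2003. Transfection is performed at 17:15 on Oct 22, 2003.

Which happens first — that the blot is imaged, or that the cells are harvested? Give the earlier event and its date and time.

The cells are harvested — 05:40 on Oct 23, 2003

The cells are seeded: 05:50 Oct 22, 2003.
The cells reach confluence: 05:50 Oct 22, 2003 + 9h40m = 15:30 Oct 22, 2003.
The western blot is run: 15:30 Oct 22, 2003 + 14h30m = 06:00 Oct 23, 2003.
The blot is imaged: 06:00 Oct 23, 2003 + 6h55m = 12:55 Oct 23, 2003.
Transfection is performed: 17:15 Oct 22, 2003.
Protein expression peaks: 17:15 Oct 22, 2003 + 9h40m = 02:55 Oct 23, 2003.
The cells are harvested: 02:55 Oct 23, 2003 + 2h45m = 05:40 Oct 23, 2003.
Comparing: the blot is imaged at 12:55 Oct 23, 2003 vs the cells are harvested at 05:40 Oct 23, 2003. Earlier: the cells are harvested.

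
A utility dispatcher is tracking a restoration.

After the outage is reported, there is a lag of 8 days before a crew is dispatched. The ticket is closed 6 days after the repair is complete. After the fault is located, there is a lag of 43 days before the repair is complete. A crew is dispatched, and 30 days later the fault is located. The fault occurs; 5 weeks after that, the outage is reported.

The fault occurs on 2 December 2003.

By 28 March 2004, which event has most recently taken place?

The fault occurs: Dec 2, 2003.
The outage is reported: Dec 2, 2003 + 5 weeks = Jan 6, 2004.
A crew is dispatched: Jan 6, 2004 + 8 days = Jan 14, 2004.
The fault is located: Jan 14, 2004 + 30 days = Feb 13, 2004.
The repair is complete: Feb 13, 2004 + 43 days = Mar 27, 2004.
The ticket is closed: Mar 27, 2004 + 6 days = Apr 2, 2004.
Mar 28, 2004 falls between when the repair is complete (Mar 27, 2004) and when the ticket is closed (Apr 2, 2004).

The repair is complete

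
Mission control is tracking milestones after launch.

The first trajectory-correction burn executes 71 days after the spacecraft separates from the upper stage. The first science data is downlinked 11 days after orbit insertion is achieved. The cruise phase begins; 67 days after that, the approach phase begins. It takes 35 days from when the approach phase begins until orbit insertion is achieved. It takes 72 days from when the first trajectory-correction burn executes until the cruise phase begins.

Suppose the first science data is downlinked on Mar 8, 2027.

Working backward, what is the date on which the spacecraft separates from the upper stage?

The first science data is downlinked: Mar 8, 2027.
Orbit insertion is achieved: Mar 8, 2027 − 11 days = Feb 25, 2027.
The approach phase begins: Feb 25, 2027 − 35 days = Jan 21, 2027.
The cruise phase begins: Jan 21, 2027 − 67 days = Nov 15, 2026.
The first trajectory-correction burn executes: Nov 15, 2026 − 72 days = Sep 4, 2026.
The spacecraft separates from the upper stage: Sep 4, 2026 − 71 days = Jun 25, 2026.

Jun 25, 2026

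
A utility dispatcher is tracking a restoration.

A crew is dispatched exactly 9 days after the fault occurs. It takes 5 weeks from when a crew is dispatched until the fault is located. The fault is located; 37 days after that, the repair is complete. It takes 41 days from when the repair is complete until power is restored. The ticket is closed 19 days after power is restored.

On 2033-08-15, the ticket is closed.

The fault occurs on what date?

The ticket is closed: Aug 15, 2033.
Power is restored: Aug 15, 2033 − 19 days = Jul 27, 2033.
The repair is complete: Jul 27, 2033 − 41 days = Jun 16, 2033.
The fault is located: Jun 16, 2033 − 37 days = May 10, 2033.
A crew is dispatched: May 10, 2033 − 5 weeks = Apr 5, 2033.
The fault occurs: Apr 5, 2033 − 9 days = Mar 27, 2033.

2033-03-27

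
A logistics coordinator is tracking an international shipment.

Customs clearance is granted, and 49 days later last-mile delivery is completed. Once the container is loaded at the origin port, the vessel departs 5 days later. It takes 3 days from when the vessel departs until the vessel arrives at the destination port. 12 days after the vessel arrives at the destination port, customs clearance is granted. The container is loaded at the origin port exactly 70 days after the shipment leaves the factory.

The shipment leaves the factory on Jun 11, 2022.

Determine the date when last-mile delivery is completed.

Oct 28, 2022

The shipment leaves the factory: Jun 11, 2022.
The container is loaded at the origin port: Jun 11, 2022 + 70 days = Aug 20, 2022.
The vessel departs: Aug 20, 2022 + 5 days = Aug 25, 2022.
The vessel arrives at the destination port: Aug 25, 2022 + 3 days = Aug 28, 2022.
Customs clearance is granted: Aug 28, 2022 + 12 days = Sep 9, 2022.
Last-mile delivery is completed: Sep 9, 2022 + 49 days = Oct 28, 2022.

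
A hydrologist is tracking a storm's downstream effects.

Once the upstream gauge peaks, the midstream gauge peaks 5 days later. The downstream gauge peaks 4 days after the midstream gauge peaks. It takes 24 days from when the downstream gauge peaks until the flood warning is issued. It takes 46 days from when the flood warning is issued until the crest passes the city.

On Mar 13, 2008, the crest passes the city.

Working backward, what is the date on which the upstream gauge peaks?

The crest passes the city: Mar 13, 2008.
The flood warning is issued: Mar 13, 2008 − 46 days = Jan 27, 2008.
The downstream gauge peaks: Jan 27, 2008 − 24 days = Jan 3, 2008.
The midstream gauge peaks: Jan 3, 2008 − 4 days = Dec 30, 2007.
The upstream gauge peaks: Dec 30, 2007 − 5 days = Dec 25, 2007.

Dec 25, 2007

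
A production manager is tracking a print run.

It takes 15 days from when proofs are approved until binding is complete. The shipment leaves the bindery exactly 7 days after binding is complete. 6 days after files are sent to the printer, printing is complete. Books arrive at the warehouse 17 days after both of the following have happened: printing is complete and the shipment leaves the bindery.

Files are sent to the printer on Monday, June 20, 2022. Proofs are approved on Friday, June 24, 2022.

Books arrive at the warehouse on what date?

Tuesday, August 2, 2022

Files are sent to the printer: Jun 20, 2022.
Printing is complete: Jun 20, 2022 + 6 days = Jun 26, 2022.
Proofs are approved: Jun 24, 2022.
Binding is complete: Jun 24, 2022 + 15 days = Jul 9, 2022.
The shipment leaves the bindery: Jul 9, 2022 + 7 days = Jul 16, 2022.
Both prerequisites met — printing is complete (Jun 26, 2022), the shipment leaves the bindery (Jul 16, 2022); the later is Jul 16, 2022.
Books arrive at the warehouse: Jul 16, 2022 + 17 days = Aug 2, 2022.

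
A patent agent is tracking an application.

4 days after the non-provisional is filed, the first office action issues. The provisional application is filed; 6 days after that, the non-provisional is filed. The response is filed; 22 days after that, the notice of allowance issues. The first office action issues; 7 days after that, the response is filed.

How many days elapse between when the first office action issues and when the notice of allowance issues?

29 days

Causal path: the first office action issues → the response is filed → the notice of allowance issues.
Total delay along the path: 7 + 22 = 29 days.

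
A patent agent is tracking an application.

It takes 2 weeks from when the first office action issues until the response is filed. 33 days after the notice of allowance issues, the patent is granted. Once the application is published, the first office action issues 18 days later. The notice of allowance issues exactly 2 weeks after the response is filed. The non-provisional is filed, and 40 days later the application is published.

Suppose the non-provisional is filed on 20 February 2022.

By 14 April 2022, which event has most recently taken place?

The application is published

The non-provisional is filed: Feb 20, 2022.
The application is published: Feb 20, 2022 + 40 days = Apr 1, 2022.
The first office action issues: Apr 1, 2022 + 18 days = Apr 19, 2022.
The response is filed: Apr 19, 2022 + 2 weeks = May 3, 2022.
The notice of allowance issues: May 3, 2022 + 2 weeks = May 17, 2022.
The patent is granted: May 17, 2022 + 33 days = Jun 19, 2022.
Apr 14, 2022 falls between when the application is published (Apr 1, 2022) and when the first office action issues (Apr 19, 2022).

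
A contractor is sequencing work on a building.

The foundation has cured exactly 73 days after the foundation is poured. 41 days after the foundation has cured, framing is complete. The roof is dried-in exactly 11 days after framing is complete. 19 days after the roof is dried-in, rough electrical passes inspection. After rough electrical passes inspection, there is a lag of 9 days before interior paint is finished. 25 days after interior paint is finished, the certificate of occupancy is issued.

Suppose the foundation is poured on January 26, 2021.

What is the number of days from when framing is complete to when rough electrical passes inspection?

30 days

Causal path: framing is complete → the roof is dried-in → rough electrical passes inspection.
Total delay along the path: 11 + 19 = 30 days.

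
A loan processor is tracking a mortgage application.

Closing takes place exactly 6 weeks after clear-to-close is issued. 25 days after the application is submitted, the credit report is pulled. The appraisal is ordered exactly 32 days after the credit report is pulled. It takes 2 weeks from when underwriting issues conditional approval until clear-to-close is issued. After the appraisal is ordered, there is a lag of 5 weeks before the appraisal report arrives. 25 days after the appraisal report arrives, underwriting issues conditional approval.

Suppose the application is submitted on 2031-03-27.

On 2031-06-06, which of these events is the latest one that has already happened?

The appraisal is ordered

The application is submitted: Mar 27, 2031.
The credit report is pulled: Mar 27, 2031 + 25 days = Apr 21, 2031.
The appraisal is ordered: Apr 21, 2031 + 32 days = May 23, 2031.
The appraisal report arrives: May 23, 2031 + 5 weeks = Jun 27, 2031.
Underwriting issues conditional approval: Jun 27, 2031 + 25 days = Jul 22, 2031.
Clear-to-close is issued: Jul 22, 2031 + 2 weeks = Aug 5, 2031.
Closing takes place: Aug 5, 2031 + 6 weeks = Sep 16, 2031.
Jun 6, 2031 falls between when the appraisal is ordered (May 23, 2031) and when the appraisal report arrives (Jun 27, 2031).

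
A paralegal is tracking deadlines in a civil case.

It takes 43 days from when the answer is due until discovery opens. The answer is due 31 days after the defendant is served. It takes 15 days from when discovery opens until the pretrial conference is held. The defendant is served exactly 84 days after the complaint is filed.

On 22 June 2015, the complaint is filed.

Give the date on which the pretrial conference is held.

12 December 2015

The complaint is filed: Jun 22, 2015.
The defendant is served: Jun 22, 2015 + 84 days = Sep 14, 2015.
The answer is due: Sep 14, 2015 + 31 days = Oct 15, 2015.
Discovery opens: Oct 15, 2015 + 43 days = Nov 27, 2015.
The pretrial conference is held: Nov 27, 2015 + 15 days = Dec 12, 2015.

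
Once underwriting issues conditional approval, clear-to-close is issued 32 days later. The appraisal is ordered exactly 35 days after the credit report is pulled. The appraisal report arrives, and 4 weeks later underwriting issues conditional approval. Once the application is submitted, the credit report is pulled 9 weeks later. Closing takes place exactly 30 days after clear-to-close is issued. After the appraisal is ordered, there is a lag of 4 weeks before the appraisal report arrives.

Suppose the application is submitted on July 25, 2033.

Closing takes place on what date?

February 26, 2034

The application is submitted: Jul 25, 2033.
The credit report is pulled: Jul 25, 2033 + 9 weeks = Sep 26, 2033.
The appraisal is ordered: Sep 26, 2033 + 35 days = Oct 31, 2033.
The appraisal report arrives: Oct 31, 2033 + 4 weeks = Nov 28, 2033.
Underwriting issues conditional approval: Nov 28, 2033 + 4 weeks = Dec 26, 2033.
Clear-to-close is issued: Dec 26, 2033 + 32 days = Jan 27, 2034.
Closing takes place: Jan 27, 2034 + 30 days = Feb 26, 2034.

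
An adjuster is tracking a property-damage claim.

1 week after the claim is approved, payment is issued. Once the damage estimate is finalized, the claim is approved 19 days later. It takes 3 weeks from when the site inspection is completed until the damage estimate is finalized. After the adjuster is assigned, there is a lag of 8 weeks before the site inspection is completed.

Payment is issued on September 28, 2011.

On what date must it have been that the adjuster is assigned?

June 17, 2011

Payment is issued: Sep 28, 2011.
The claim is approved: Sep 28, 2011 − 1 week = Sep 21, 2011.
The damage estimate is finalized: Sep 21, 2011 − 19 days = Sep 2, 2011.
The site inspection is completed: Sep 2, 2011 − 3 weeks = Aug 12, 2011.
The adjuster is assigned: Aug 12, 2011 − 8 weeks = Jun 17, 2011.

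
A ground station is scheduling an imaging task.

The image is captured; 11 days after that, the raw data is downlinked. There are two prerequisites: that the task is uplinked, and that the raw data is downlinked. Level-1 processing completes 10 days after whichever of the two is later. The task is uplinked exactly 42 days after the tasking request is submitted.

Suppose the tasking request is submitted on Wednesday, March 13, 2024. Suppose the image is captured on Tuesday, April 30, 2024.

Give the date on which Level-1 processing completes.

The tasking request is submitted: Mar 13, 2024.
The task is uplinked: Mar 13, 2024 + 42 days = Apr 24, 2024.
The image is captured: Apr 30, 2024.
The raw data is downlinked: Apr 30, 2024 + 11 days = May 11, 2024.
Both prerequisites met — the task is uplinked (Apr 24, 2024), the raw data is downlinked (May 11, 2024); the later is May 11, 2024.
Level-1 processing completes: May 11, 2024 + 10 days = May 21, 2024.

Tuesday, May 21, 2024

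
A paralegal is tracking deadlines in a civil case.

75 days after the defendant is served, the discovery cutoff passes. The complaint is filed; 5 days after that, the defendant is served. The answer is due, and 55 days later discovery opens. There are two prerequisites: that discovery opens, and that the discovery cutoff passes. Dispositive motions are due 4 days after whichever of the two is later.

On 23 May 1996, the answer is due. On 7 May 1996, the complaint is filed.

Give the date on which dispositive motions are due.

30 July 1996

The answer is due: May 23, 1996.
Discovery opens: May 23, 1996 + 55 days = Jul 17, 1996.
The complaint is filed: May 7, 1996.
The defendant is served: May 7, 1996 + 5 days = May 12, 1996.
The discovery cutoff passes: May 12, 1996 + 75 days = Jul 26, 1996.
Both prerequisites met — discovery opens (Jul 17, 1996), the discovery cutoff passes (Jul 26, 1996); the later is Jul 26, 1996.
Dispositive motions are due: Jul 26, 1996 + 4 days = Jul 30, 1996.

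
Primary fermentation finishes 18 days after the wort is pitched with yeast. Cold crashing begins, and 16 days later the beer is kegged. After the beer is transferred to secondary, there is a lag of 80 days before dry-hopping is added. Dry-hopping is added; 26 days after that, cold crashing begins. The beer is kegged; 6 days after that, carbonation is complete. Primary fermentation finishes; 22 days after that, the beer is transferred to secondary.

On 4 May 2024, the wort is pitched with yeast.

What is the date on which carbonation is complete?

19 October 2024

The wort is pitched with yeast: May 4, 2024.
Primary fermentation finishes: May 4, 2024 + 18 days = May 22, 2024.
The beer is transferred to secondary: May 22, 2024 + 22 days = Jun 13, 2024.
Dry-hopping is added: Jun 13, 2024 + 80 days = Sep 1, 2024.
Cold crashing begins: Sep 1, 2024 + 26 days = Sep 27, 2024.
The beer is kegged: Sep 27, 2024 + 16 days = Oct 13, 2024.
Carbonation is complete: Oct 13, 2024 + 6 days = Oct 19, 2024.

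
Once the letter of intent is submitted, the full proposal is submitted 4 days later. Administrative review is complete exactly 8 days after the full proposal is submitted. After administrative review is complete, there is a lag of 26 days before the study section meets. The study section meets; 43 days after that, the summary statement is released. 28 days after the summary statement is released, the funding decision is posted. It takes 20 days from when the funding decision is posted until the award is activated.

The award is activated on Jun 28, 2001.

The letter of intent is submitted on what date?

Feb 19, 2001

The award is activated: Jun 28, 2001.
The funding decision is posted: Jun 28, 2001 − 20 days = Jun 8, 2001.
The summary statement is released: Jun 8, 2001 − 28 days = May 11, 2001.
The study section meets: May 11, 2001 − 43 days = Mar 29, 2001.
Administrative review is complete: Mar 29, 2001 − 26 days = Mar 3, 2001.
The full proposal is submitted: Mar 3, 2001 − 8 days = Feb 23, 2001.
The letter of intent is submitted: Feb 23, 2001 − 4 days = Feb 19, 2001.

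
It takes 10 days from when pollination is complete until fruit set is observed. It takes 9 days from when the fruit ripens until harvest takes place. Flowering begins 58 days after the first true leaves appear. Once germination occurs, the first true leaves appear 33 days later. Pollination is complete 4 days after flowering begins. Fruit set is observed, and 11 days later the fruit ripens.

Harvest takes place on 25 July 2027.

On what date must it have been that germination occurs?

22 March 2027

Harvest takes place: Jul 25, 2027.
The fruit ripens: Jul 25, 2027 − 9 days = Jul 16, 2027.
Fruit set is observed: Jul 16, 2027 − 11 days = Jul 5, 2027.
Pollination is complete: Jul 5, 2027 − 10 days = Jun 25, 2027.
Flowering begins: Jun 25, 2027 − 4 days = Jun 21, 2027.
The first true leaves appear: Jun 21, 2027 − 58 days = Apr 24, 2027.
Germination occurs: Apr 24, 2027 − 33 days = Mar 22, 2027.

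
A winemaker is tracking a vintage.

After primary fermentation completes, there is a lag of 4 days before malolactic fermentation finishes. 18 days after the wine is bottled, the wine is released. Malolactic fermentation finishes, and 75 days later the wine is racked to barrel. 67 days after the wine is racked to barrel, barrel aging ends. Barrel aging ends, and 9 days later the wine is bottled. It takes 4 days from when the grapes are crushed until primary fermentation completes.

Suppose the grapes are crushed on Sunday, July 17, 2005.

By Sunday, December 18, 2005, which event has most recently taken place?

Barrel aging ends

The grapes are crushed: Jul 17, 2005.
Primary fermentation completes: Jul 17, 2005 + 4 days = Jul 21, 2005.
Malolactic fermentation finishes: Jul 21, 2005 + 4 days = Jul 25, 2005.
The wine is racked to barrel: Jul 25, 2005 + 75 days = Oct 8, 2005.
Barrel aging ends: Oct 8, 2005 + 67 days = Dec 14, 2005.
The wine is bottled: Dec 14, 2005 + 9 days = Dec 23, 2005.
The wine is released: Dec 23, 2005 + 18 days = Jan 10, 2006.
Dec 18, 2005 falls between when barrel aging ends (Dec 14, 2005) and when the wine is bottled (Dec 23, 2005).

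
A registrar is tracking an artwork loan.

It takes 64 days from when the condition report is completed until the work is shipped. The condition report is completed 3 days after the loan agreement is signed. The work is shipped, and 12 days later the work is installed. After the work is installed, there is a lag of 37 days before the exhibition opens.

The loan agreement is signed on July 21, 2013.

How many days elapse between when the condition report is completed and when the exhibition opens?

Causal path: the condition report is completed → the work is shipped → the work is installed → the exhibition opens.
Total delay along the path: 64 + 12 + 37 = 113 days.

113 days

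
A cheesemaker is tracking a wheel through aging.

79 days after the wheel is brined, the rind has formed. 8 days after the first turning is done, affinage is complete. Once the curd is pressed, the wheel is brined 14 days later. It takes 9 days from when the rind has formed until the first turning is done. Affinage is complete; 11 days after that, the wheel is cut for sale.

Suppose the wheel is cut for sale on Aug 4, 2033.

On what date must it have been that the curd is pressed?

Apr 5, 2033

The wheel is cut for sale: Aug 4, 2033.
Affinage is complete: Aug 4, 2033 − 11 days = Jul 24, 2033.
The first turning is done: Jul 24, 2033 − 8 days = Jul 16, 2033.
The rind has formed: Jul 16, 2033 − 9 days = Jul 7, 2033.
The wheel is brined: Jul 7, 2033 − 79 days = Apr 19, 2033.
The curd is pressed: Apr 19, 2033 − 14 days = Apr 5, 2033.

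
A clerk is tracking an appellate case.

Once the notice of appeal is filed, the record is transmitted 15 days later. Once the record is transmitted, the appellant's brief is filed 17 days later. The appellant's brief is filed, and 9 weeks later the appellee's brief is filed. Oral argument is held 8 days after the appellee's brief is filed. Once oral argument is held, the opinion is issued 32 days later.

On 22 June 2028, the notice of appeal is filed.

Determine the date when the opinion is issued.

The notice of appeal is filed: Jun 22, 2028.
The record is transmitted: Jun 22, 2028 + 15 days = Jul 7, 2028.
The appellant's brief is filed: Jul 7, 2028 + 17 days = Jul 24, 2028.
The appellee's brief is filed: Jul 24, 2028 + 9 weeks = Sep 25, 2028.
Oral argument is held: Sep 25, 2028 + 8 days = Oct 3, 2028.
The opinion is issued: Oct 3, 2028 + 32 days = Nov 4, 2028.

4 November 2028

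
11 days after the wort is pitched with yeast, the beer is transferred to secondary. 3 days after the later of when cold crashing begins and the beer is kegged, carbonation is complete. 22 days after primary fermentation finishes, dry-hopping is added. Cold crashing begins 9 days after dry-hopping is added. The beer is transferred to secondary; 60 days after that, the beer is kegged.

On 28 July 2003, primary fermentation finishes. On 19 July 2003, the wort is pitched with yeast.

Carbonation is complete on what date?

1 October 2003

Primary fermentation finishes: Jul 28, 2003.
Dry-hopping is added: Jul 28, 2003 + 22 days = Aug 19, 2003.
Cold crashing begins: Aug 19, 2003 + 9 days = Aug 28, 2003.
The wort is pitched with yeast: Jul 19, 2003.
The beer is transferred to secondary: Jul 19, 2003 + 11 days = Jul 30, 2003.
The beer is kegged: Jul 30, 2003 + 60 days = Sep 28, 2003.
Both prerequisites met — cold crashing begins (Aug 28, 2003), the beer is kegged (Sep 28, 2003); the later is Sep 28, 2003.
Carbonation is complete: Sep 28, 2003 + 3 days = Oct 1, 2003.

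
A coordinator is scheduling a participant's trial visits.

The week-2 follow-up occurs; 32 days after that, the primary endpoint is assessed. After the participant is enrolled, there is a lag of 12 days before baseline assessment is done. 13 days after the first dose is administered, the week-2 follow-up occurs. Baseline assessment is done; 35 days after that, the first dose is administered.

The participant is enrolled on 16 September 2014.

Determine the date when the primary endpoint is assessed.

17 December 2014

The participant is enrolled: Sep 16, 2014.
Baseline assessment is done: Sep 16, 2014 + 12 days = Sep 28, 2014.
The first dose is administered: Sep 28, 2014 + 35 days = Nov 2, 2014.
The week-2 follow-up occurs: Nov 2, 2014 + 13 days = Nov 15, 2014.
The primary endpoint is assessed: Nov 15, 2014 + 32 days = Dec 17, 2014.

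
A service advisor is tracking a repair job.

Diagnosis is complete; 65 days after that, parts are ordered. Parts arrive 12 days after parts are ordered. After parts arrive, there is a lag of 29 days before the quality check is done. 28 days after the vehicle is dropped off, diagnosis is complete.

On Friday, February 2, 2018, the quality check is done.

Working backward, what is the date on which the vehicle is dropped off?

Thursday, September 21, 2017

The quality check is done: Feb 2, 2018.
Parts arrive: Feb 2, 2018 − 29 days = Jan 4, 2018.
Parts are ordered: Jan 4, 2018 − 12 days = Dec 23, 2017.
Diagnosis is complete: Dec 23, 2017 − 65 days = Oct 19, 2017.
The vehicle is dropped off: Oct 19, 2017 − 28 days = Sep 21, 2017.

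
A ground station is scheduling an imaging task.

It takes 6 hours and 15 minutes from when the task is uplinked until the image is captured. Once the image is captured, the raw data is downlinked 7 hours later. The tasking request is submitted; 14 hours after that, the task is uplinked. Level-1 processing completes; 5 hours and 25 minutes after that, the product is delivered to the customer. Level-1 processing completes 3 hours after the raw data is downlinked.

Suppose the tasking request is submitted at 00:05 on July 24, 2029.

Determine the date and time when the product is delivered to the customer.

The tasking request is submitted: 00:05 Jul 24, 2029.
The task is uplinked: 00:05 Jul 24, 2029 + 14h = 14:05 Jul 24, 2029.
The image is captured: 14:05 Jul 24, 2029 + 6h15m = 20:20 Jul 24, 2029.
The raw data is downlinked: 20:20 Jul 24, 2029 + 7h = 03:20 Jul 25, 2029.
Level-1 processing completes: 03:20 Jul 25, 2029 + 3h = 06:20 Jul 25, 2029.
The product is delivered to the customer: 06:20 Jul 25, 2029 + 5h25m = 11:45 Jul 25, 2029.

11:45 on July 25, 2029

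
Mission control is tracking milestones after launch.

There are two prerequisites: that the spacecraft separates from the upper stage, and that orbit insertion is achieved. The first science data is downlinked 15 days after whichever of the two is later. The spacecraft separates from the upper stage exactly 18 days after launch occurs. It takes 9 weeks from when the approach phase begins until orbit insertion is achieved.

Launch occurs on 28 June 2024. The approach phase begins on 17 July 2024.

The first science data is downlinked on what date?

Launch occurs: Jun 28, 2024.
The spacecraft separates from the upper stage: Jun 28, 2024 + 18 days = Jul 16, 2024.
The approach phase begins: Jul 17, 2024.
Orbit insertion is achieved: Jul 17, 2024 + 9 weeks = Sep 18, 2024.
Both prerequisites met — the spacecraft separates from the upper stage (Jul 16, 2024), orbit insertion is achieved (Sep 18, 2024); the later is Sep 18, 2024.
The first science data is downlinked: Sep 18, 2024 + 15 days = Oct 3, 2024.

3 October 2024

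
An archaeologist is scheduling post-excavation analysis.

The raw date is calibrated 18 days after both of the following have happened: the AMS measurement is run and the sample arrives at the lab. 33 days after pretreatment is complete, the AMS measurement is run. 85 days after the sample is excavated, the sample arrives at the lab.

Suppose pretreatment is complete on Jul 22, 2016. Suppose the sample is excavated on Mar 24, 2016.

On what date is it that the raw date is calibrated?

Sep 11, 2016

Pretreatment is complete: Jul 22, 2016.
The AMS measurement is run: Jul 22, 2016 + 33 days = Aug 24, 2016.
The sample is excavated: Mar 24, 2016.
The sample arrives at the lab: Mar 24, 2016 + 85 days = Jun 17, 2016.
Both prerequisites met — the AMS measurement is run (Aug 24, 2016), the sample arrives at the lab (Jun 17, 2016); the later is Aug 24, 2016.
The raw date is calibrated: Aug 24, 2016 + 18 days = Sep 11, 2016.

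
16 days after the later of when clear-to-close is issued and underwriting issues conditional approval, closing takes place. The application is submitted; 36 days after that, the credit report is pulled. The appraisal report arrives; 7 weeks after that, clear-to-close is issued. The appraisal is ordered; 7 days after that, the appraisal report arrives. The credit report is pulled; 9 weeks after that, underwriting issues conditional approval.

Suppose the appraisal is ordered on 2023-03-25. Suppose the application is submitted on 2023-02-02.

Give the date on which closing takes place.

The appraisal is ordered: Mar 25, 2023.
The appraisal report arrives: Mar 25, 2023 + 7 days = Apr 1, 2023.
Clear-to-close is issued: Apr 1, 2023 + 7 weeks = May 20, 2023.
The application is submitted: Feb 2, 2023.
The credit report is pulled: Feb 2, 2023 + 36 days = Mar 10, 2023.
Underwriting issues conditional approval: Mar 10, 2023 + 9 weeks = May 12, 2023.
Both prerequisites met — clear-to-close is issued (May 20, 2023), underwriting issues conditional approval (May 12, 2023); the later is May 20, 2023.
Closing takes place: May 20, 2023 + 16 days = Jun 5, 2023.

2023-06-05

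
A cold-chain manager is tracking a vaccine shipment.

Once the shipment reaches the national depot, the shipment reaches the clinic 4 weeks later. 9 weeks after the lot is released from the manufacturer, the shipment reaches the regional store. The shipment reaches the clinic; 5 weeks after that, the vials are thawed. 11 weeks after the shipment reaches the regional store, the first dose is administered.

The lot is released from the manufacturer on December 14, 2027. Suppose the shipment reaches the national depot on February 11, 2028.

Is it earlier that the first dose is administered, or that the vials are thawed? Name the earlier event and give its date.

The lot is released from the manufacturer: Dec 14, 2027.
The shipment reaches the regional store: Dec 14, 2027 + 9 weeks = Feb 15, 2028.
The first dose is administered: Feb 15, 2028 + 11 weeks = May 2, 2028.
The shipment reaches the national depot: Feb 11, 2028.
The shipment reaches the clinic: Feb 11, 2028 + 4 weeks = Mar 10, 2028.
The vials are thawed: Mar 10, 2028 + 5 weeks = Apr 14, 2028.
Comparing: the first dose is administered on May 2, 2028 vs the vials are thawed on Apr 14, 2028. Earlier: the vials are thawed.

The vials are thawed — April 14, 2028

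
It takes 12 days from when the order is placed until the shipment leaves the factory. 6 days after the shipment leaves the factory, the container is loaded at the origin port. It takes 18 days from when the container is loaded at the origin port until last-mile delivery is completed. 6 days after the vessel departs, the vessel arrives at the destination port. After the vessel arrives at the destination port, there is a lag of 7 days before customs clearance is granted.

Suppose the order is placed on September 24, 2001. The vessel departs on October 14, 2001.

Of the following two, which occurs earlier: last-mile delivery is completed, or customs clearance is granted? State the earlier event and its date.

The order is placed: Sep 24, 2001.
The shipment leaves the factory: Sep 24, 2001 + 12 days = Oct 6, 2001.
The container is loaded at the origin port: Oct 6, 2001 + 6 days = Oct 12, 2001.
Last-mile delivery is completed: Oct 12, 2001 + 18 days = Oct 30, 2001.
The vessel departs: Oct 14, 2001.
The vessel arrives at the destination port: Oct 14, 2001 + 6 days = Oct 20, 2001.
Customs clearance is granted: Oct 20, 2001 + 7 days = Oct 27, 2001.
Comparing: last-mile delivery is completed on Oct 30, 2001 vs customs clearance is granted on Oct 27, 2001. Earlier: customs clearance is granted.

Customs clearance is granted — October 27, 2001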